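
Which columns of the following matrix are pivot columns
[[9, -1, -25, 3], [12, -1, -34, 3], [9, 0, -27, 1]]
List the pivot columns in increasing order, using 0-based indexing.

Multiply R1 by 1/9.
  [  1  -1/9  -25/9  1/3 ]
  [ 12    -1    -34    3 ]
  [  9     0    -27    1 ]
Subtract 12 times R1 from R2.
  [ 1  -1/9  -25/9  1/3 ]
  [ 0   1/3   -2/3   -1 ]
  [ 9     0    -27    1 ]
Subtract 9 times R1 from R3.
  [ 1  -1/9  -25/9  1/3 ]
  [ 0   1/3   -2/3   -1 ]
  [ 0     1     -2   -2 ]
Multiply R2 by 3.
  [ 1  -1/9  -25/9  1/3 ]
  [ 0     1     -2   -3 ]
  [ 0     1     -2   -2 ]
Subtract R2 from R3.
  [ 1  -1/9  -25/9  1/3 ]
  [ 0     1     -2   -3 ]
  [ 0     0      0    1 ]
Add 3 times R3 to R2.
  [ 1  -1/9  -25/9  1/3 ]
  [ 0     1     -2    0 ]
  [ 0     0      0    1 ]
Subtract 1/3 times R3 from R1.
  [ 1  -1/9  -25/9  0 ]
  [ 0     1     -2  0 ]
  [ 0     0      0  1 ]
Add 1/9 times R2 to R1.
  [ 1  0  -3  0 ]
  [ 0  1  -2  0 ]
  [ 0  0   0  1 ]
Pivot columns are the columns containing a leading 1.

0, 1, 3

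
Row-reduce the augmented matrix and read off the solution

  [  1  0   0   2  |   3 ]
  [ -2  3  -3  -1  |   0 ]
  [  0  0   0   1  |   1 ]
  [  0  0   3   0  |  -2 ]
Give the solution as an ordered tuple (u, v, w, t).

Add 2 times r1 to r2.
  [ 1  0   0  2  |   3 ]
  [ 0  3  -3  3  |   6 ]
  [ 0  0   0  1  |   1 ]
  [ 0  0   3  0  |  -2 ]
Multiply r2 by 1/3.
  [ 1  0   0  2  |   3 ]
  [ 0  1  -1  1  |   2 ]
  [ 0  0   0  1  |   1 ]
  [ 0  0   3  0  |  -2 ]
Swap r3 and r4.
  [ 1  0   0  2  |   3 ]
  [ 0  1  -1  1  |   2 ]
  [ 0  0   3  0  |  -2 ]
  [ 0  0   0  1  |   1 ]
Multiply r3 by 1/3.
  [ 1  0   0  2  |     3 ]
  [ 0  1  -1  1  |     2 ]
  [ 0  0   1  0  |  -2/3 ]
  [ 0  0   0  1  |     1 ]
Subtract r4 from r2.
  [ 1  0   0  2  |     3 ]
  [ 0  1  -1  0  |     1 ]
  [ 0  0   1  0  |  -2/3 ]
  [ 0  0   0  1  |     1 ]
Subtract 2 times r4 from r1.
  [ 1  0   0  0  |     1 ]
  [ 0  1  -1  0  |     1 ]
  [ 0  0   1  0  |  -2/3 ]
  [ 0  0   0  1  |     1 ]
Add r3 to r2.
  [ 1  0  0  0  |     1 ]
  [ 0  1  0  0  |   1/3 ]
  [ 0  0  1  0  |  -2/3 ]
  [ 0  0  0  1  |     1 ]
Reading off the last column: u = 1, v = 1/3, w = -2/3, t = 1.

(1, 1/3, -2/3, 1)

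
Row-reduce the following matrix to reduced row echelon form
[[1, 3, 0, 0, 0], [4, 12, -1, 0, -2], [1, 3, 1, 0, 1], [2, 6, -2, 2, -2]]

Subtract 4 times R1 from R2.
  [ 1  3   0  0   0 ]
  [ 0  0  -1  0  -2 ]
  [ 1  3   1  0   1 ]
  [ 2  6  -2  2  -2 ]
Subtract R1 from R3.
  [ 1  3   0  0   0 ]
  [ 0  0  -1  0  -2 ]
  [ 0  0   1  0   1 ]
  [ 2  6  -2  2  -2 ]
Subtract 2 times R1 from R4.
  [ 1  3   0  0   0 ]
  [ 0  0  -1  0  -2 ]
  [ 0  0   1  0   1 ]
  [ 0  0  -2  2  -2 ]
Multiply R2 by -1.
  [ 1  3   0  0   0 ]
  [ 0  0   1  0   2 ]
  [ 0  0   1  0   1 ]
  [ 0  0  -2  2  -2 ]
Subtract R2 from R3.
  [ 1  3   0  0   0 ]
  [ 0  0   1  0   2 ]
  [ 0  0   0  0  -1 ]
  [ 0  0  -2  2  -2 ]
Add 2 times R2 to R4.
  [ 1  3  0  0   0 ]
  [ 0  0  1  0   2 ]
  [ 0  0  0  0  -1 ]
  [ 0  0  0  2   2 ]
Swap R3 and R4.
  [ 1  3  0  0   0 ]
  [ 0  0  1  0   2 ]
  [ 0  0  0  2   2 ]
  [ 0  0  0  0  -1 ]
Multiply R3 by 1/2.
  [ 1  3  0  0   0 ]
  [ 0  0  1  0   2 ]
  [ 0  0  0  1   1 ]
  [ 0  0  0  0  -1 ]
Multiply R4 by -1.
  [ 1  3  0  0  0 ]
  [ 0  0  1  0  2 ]
  [ 0  0  0  1  1 ]
  [ 0  0  0  0  1 ]
Subtract R4 from R3.
  [ 1  3  0  0  0 ]
  [ 0  0  1  0  2 ]
  [ 0  0  0  1  0 ]
  [ 0  0  0  0  1 ]
Subtract 2 times R4 from R2.
  [ 1  3  0  0  0 ]
  [ 0  0  1  0  0 ]
  [ 0  0  0  1  0 ]
  [ 0  0  0  0  1 ]

[[1, 3, 0, 0, 0], [0, 0, 1, 0, 0], [0, 0, 0, 1, 0], [0, 0, 0, 0, 1]]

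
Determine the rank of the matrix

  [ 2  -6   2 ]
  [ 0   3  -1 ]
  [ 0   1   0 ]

rank = 3

Multiply ρ1 by 1/2.
  [ 1  -3   1 ]
  [ 0   3  -1 ]
  [ 0   1   0 ]
Multiply ρ2 by 1/3.
  [ 1  -3     1 ]
  [ 0   1  -1/3 ]
  [ 0   1     0 ]
Subtract ρ2 from ρ3.
  [ 1  -3     1 ]
  [ 0   1  -1/3 ]
  [ 0   0   1/3 ]
Multiply ρ3 by 3.
  [ 1  -3     1 ]
  [ 0   1  -1/3 ]
  [ 0   0     1 ]
Add 1/3 times ρ3 to ρ2.
  [ 1  -3  1 ]
  [ 0   1  0 ]
  [ 0   0  1 ]
Subtract ρ3 from ρ1.
  [ 1  -3  0 ]
  [ 0   1  0 ]
  [ 0   0  1 ]
Add 3 times ρ2 to ρ1.
  [ 1  0  0 ]
  [ 0  1  0 ]
  [ 0  0  1 ]
The reduced form has 3 nonzero rows.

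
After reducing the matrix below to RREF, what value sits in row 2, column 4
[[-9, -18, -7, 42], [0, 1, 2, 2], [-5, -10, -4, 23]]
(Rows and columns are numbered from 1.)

R1 := -1/9·R1
  [  1    2  7/9  -14/3 ]
  [  0    1    2      2 ]
  [ -5  -10   -4     23 ]
R3 := R3 + 5·R1
  [ 1  2   7/9  -14/3 ]
  [ 0  1     2      2 ]
  [ 0  0  -1/9   -1/3 ]
R3 := -9·R3
  [ 1  2  7/9  -14/3 ]
  [ 0  1    2      2 ]
  [ 0  0    1      3 ]
R2 := R2 − 2·R3
  [ 1  2  7/9  -14/3 ]
  [ 0  1    0     -4 ]
  [ 0  0    1      3 ]
R1 := R1 − 7/9·R3
  [ 1  2  0  -7 ]
  [ 0  1  0  -4 ]
  [ 0  0  1   3 ]
R1 := R1 − 2·R2
  [ 1  0  0   1 ]
  [ 0  1  0  -4 ]
  [ 0  0  1   3 ]

-4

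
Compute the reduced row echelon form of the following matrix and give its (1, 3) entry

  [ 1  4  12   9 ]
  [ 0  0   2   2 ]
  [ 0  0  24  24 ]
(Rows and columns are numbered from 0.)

R2 ← 1/2·R2
  [ 1  4  12   9 ]
  [ 0  0   1   1 ]
  [ 0  0  24  24 ]
R3 ← R3 − 24·R2
  [ 1  4  12  9 ]
  [ 0  0   1  1 ]
  [ 0  0   0  0 ]
R1 ← R1 − 12·R2
  [ 1  4  0  -3 ]
  [ 0  0  1   1 ]
  [ 0  0  0   0 ]

1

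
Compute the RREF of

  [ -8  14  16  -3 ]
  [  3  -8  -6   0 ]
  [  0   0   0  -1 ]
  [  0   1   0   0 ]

R1 := -1/8·R1
R2 := R2 − 3·R1
R2 := -4/11·R2
R4 := R4 − R2
R3 := -1·R3
R4 := R4 + 9/22·R3
R2 := R2 − 9/22·R3
R1 := R1 − 3/8·R3
R1 := R1 + 7/4·R2

[[1, 0, -2, 0], [0, 1, 0, 0], [0, 0, 0, 1], [0, 0, 0, 0]]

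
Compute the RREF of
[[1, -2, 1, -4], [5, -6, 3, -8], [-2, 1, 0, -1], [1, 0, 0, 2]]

[[1, 0, 0, 2], [0, 1, 0, 3], [0, 0, 1, 0], [0, 0, 0, 0]]

ρ2 -> ρ2 − 5·ρ1
ρ3 -> ρ3 + 2·ρ1
ρ4 -> ρ4 − ρ1
ρ2 -> 1/4·ρ2
ρ3 -> ρ3 + 3·ρ2
ρ4 -> ρ4 − 2·ρ2
ρ3 -> 2·ρ3
ρ2 -> ρ2 + 1/2·ρ3
ρ1 -> ρ1 − ρ3
ρ1 -> ρ1 + 2·ρ2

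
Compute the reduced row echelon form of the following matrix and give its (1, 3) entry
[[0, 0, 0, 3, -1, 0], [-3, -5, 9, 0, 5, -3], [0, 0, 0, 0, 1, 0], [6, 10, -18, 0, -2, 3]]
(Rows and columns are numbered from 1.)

R1 <-> R2
  [ -3  -5    9  0   5  -3 ]
  [  0   0    0  3  -1   0 ]
  [  0   0    0  0   1   0 ]
  [  6  10  -18  0  -2   3 ]
R1 → -1/3·R1
  [ 1  5/3   -3  0  -5/3  1 ]
  [ 0    0    0  3    -1  0 ]
  [ 0    0    0  0     1  0 ]
  [ 6   10  -18  0    -2  3 ]
R4 → R4 − 6·R1
  [ 1  5/3  -3  0  -5/3   1 ]
  [ 0    0   0  3    -1   0 ]
  [ 0    0   0  0     1   0 ]
  [ 0    0   0  0     8  -3 ]
R2 → 1/3·R2
  [ 1  5/3  -3  0  -5/3   1 ]
  [ 0    0   0  1  -1/3   0 ]
  [ 0    0   0  0     1   0 ]
  [ 0    0   0  0     8  -3 ]
R4 → R4 − 8·R3
  [ 1  5/3  -3  0  -5/3   1 ]
  [ 0    0   0  1  -1/3   0 ]
  [ 0    0   0  0     1   0 ]
  [ 0    0   0  0     0  -3 ]
R4 → -1/3·R4
  [ 1  5/3  -3  0  -5/3  1 ]
  [ 0    0   0  1  -1/3  0 ]
  [ 0    0   0  0     1  0 ]
  [ 0    0   0  0     0  1 ]
R1 → R1 − R4
  [ 1  5/3  -3  0  -5/3  0 ]
  [ 0    0   0  1  -1/3  0 ]
  [ 0    0   0  0     1  0 ]
  [ 0    0   0  0     0  1 ]
R2 → R2 + 1/3·R3
  [ 1  5/3  -3  0  -5/3  0 ]
  [ 0    0   0  1     0  0 ]
  [ 0    0   0  0     1  0 ]
  [ 0    0   0  0     0  1 ]
R1 → R1 + 5/3·R3
  [ 1  5/3  -3  0  0  0 ]
  [ 0    0   0  1  0  0 ]
  [ 0    0   0  0  1  0 ]
  [ 0    0   0  0  0  1 ]

-3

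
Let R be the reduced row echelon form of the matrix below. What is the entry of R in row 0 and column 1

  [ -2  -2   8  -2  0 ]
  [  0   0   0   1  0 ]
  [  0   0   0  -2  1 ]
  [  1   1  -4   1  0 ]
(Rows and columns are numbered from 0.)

R1 ← -1/2·R1
  [ 1  1  -4   1  0 ]
  [ 0  0   0   1  0 ]
  [ 0  0   0  -2  1 ]
  [ 1  1  -4   1  0 ]
R4 ← R4 − R1
  [ 1  1  -4   1  0 ]
  [ 0  0   0   1  0 ]
  [ 0  0   0  -2  1 ]
  [ 0  0   0   0  0 ]
R3 ← R3 + 2·R2
  [ 1  1  -4  1  0 ]
  [ 0  0   0  1  0 ]
  [ 0  0   0  0  1 ]
  [ 0  0   0  0  0 ]
R1 ← R1 − R2
  [ 1  1  -4  0  0 ]
  [ 0  0   0  1  0 ]
  [ 0  0   0  0  1 ]
  [ 0  0   0  0  0 ]

1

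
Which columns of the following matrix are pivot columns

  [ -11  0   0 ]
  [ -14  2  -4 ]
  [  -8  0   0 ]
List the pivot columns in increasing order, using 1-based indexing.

Multiply R1 by -1/11.
Add 14 times R1 to R2.
Add 8 times R1 to R3.
Multiply R2 by 1/2.
Pivot columns are the columns containing a leading 1.

1, 2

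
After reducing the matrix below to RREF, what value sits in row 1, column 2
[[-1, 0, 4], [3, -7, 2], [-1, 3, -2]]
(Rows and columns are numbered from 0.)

R1 ← -1·R1
  [  1   0  -4 ]
  [  3  -7   2 ]
  [ -1   3  -2 ]
R2 ← R2 − 3·R1
  [  1   0  -4 ]
  [  0  -7  14 ]
  [ -1   3  -2 ]
R3 ← R3 + R1
  [ 1   0  -4 ]
  [ 0  -7  14 ]
  [ 0   3  -6 ]
R2 ← -1/7·R2
  [ 1  0  -4 ]
  [ 0  1  -2 ]
  [ 0  3  -6 ]
R3 ← R3 − 3·R2
  [ 1  0  -4 ]
  [ 0  1  -2 ]
  [ 0  0   0 ]

-2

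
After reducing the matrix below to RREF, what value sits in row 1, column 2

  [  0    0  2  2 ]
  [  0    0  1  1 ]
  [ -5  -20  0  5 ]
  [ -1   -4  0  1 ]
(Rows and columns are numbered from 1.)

4

R1 <=> R3
  [ -5  -20  0  5 ]
  [  0    0  1  1 ]
  [  0    0  2  2 ]
  [ -1   -4  0  1 ]
R1 := -1/5·R1
  [  1   4  0  -1 ]
  [  0   0  1   1 ]
  [  0   0  2   2 ]
  [ -1  -4  0   1 ]
R4 := R4 + R1
  [ 1  4  0  -1 ]
  [ 0  0  1   1 ]
  [ 0  0  2   2 ]
  [ 0  0  0   0 ]
R3 := R3 − 2·R2
  [ 1  4  0  -1 ]
  [ 0  0  1   1 ]
  [ 0  0  0   0 ]
  [ 0  0  0   0 ]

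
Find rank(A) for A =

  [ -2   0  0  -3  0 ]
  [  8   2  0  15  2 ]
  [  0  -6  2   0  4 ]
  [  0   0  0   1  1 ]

rank = 4

ρ1 → -1/2·ρ1
  [ 1   0  0  3/2  0 ]
  [ 8   2  0   15  2 ]
  [ 0  -6  2    0  4 ]
  [ 0   0  0    1  1 ]
ρ2 → ρ2 − 8·ρ1
  [ 1   0  0  3/2  0 ]
  [ 0   2  0    3  2 ]
  [ 0  -6  2    0  4 ]
  [ 0   0  0    1  1 ]
ρ2 → 1/2·ρ2
  [ 1   0  0  3/2  0 ]
  [ 0   1  0  3/2  1 ]
  [ 0  -6  2    0  4 ]
  [ 0   0  0    1  1 ]
ρ3 → ρ3 + 6·ρ2
  [ 1  0  0  3/2   0 ]
  [ 0  1  0  3/2   1 ]
  [ 0  0  2    9  10 ]
  [ 0  0  0    1   1 ]
ρ3 → 1/2·ρ3
  [ 1  0  0  3/2  0 ]
  [ 0  1  0  3/2  1 ]
  [ 0  0  1  9/2  5 ]
  [ 0  0  0    1  1 ]
ρ3 → ρ3 − 9/2·ρ4
  [ 1  0  0  3/2    0 ]
  [ 0  1  0  3/2    1 ]
  [ 0  0  1    0  1/2 ]
  [ 0  0  0    1    1 ]
ρ2 → ρ2 − 3/2·ρ4
  [ 1  0  0  3/2     0 ]
  [ 0  1  0    0  -1/2 ]
  [ 0  0  1    0   1/2 ]
  [ 0  0  0    1     1 ]
ρ1 → ρ1 − 3/2·ρ4
  [ 1  0  0  0  -3/2 ]
  [ 0  1  0  0  -1/2 ]
  [ 0  0  1  0   1/2 ]
  [ 0  0  0  1     1 ]
The reduced form has 4 nonzero rows.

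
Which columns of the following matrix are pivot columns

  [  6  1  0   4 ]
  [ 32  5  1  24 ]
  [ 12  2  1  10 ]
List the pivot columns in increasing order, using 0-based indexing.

0, 1, 2

ρ1 := 1/6·ρ1
  [  1  1/6  0  2/3 ]
  [ 32    5  1   24 ]
  [ 12    2  1   10 ]
ρ2 := ρ2 − 32·ρ1
  [  1   1/6  0  2/3 ]
  [  0  -1/3  1  8/3 ]
  [ 12     2  1   10 ]
ρ3 := ρ3 − 12·ρ1
  [ 1   1/6  0  2/3 ]
  [ 0  -1/3  1  8/3 ]
  [ 0     0  1    2 ]
ρ2 := -3·ρ2
  [ 1  1/6   0  2/3 ]
  [ 0    1  -3   -8 ]
  [ 0    0   1    2 ]
ρ2 := ρ2 + 3·ρ3
  [ 1  1/6  0  2/3 ]
  [ 0    1  0   -2 ]
  [ 0    0  1    2 ]
ρ1 := ρ1 − 1/6·ρ2
  [ 1  0  0   1 ]
  [ 0  1  0  -2 ]
  [ 0  0  1   2 ]
Pivot columns are the columns containing a leading 1.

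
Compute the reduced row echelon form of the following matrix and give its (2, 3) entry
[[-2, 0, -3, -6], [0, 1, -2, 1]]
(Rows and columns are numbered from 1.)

-2

Multiply r1 by -1/2.
  [ 1  0  3/2  3 ]
  [ 0  1   -2  1 ]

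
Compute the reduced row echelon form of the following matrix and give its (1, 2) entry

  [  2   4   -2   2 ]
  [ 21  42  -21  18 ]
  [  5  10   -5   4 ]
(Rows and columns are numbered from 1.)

Multiply R1 by 1/2.
  [  1   2   -1   1 ]
  [ 21  42  -21  18 ]
  [  5  10   -5   4 ]
Subtract 21 times R1 from R2.
  [ 1   2  -1   1 ]
  [ 0   0   0  -3 ]
  [ 5  10  -5   4 ]
Subtract 5 times R1 from R3.
  [ 1  2  -1   1 ]
  [ 0  0   0  -3 ]
  [ 0  0   0  -1 ]
Multiply R2 by -1/3.
  [ 1  2  -1   1 ]
  [ 0  0   0   1 ]
  [ 0  0   0  -1 ]
Add R2 to R3.
  [ 1  2  -1  1 ]
  [ 0  0   0  1 ]
  [ 0  0   0  0 ]
Subtract R2 from R1.
  [ 1  2  -1  0 ]
  [ 0  0   0  1 ]
  [ 0  0   0  0 ]

2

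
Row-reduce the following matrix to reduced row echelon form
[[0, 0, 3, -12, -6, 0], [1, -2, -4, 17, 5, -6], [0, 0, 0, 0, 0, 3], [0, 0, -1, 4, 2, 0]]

[[1, -2, 0, 1, -3, 0], [0, 0, 1, -4, -2, 0], [0, 0, 0, 0, 0, 1], [0, 0, 0, 0, 0, 0]]

R1 ↔ R2
  [ 1  -2  -4   17   5  -6 ]
  [ 0   0   3  -12  -6   0 ]
  [ 0   0   0    0   0   3 ]
  [ 0   0  -1    4   2   0 ]
R2 := 1/3·R2
  [ 1  -2  -4  17   5  -6 ]
  [ 0   0   1  -4  -2   0 ]
  [ 0   0   0   0   0   3 ]
  [ 0   0  -1   4   2   0 ]
R4 := R4 + R2
  [ 1  -2  -4  17   5  -6 ]
  [ 0   0   1  -4  -2   0 ]
  [ 0   0   0   0   0   3 ]
  [ 0   0   0   0   0   0 ]
R3 := 1/3·R3
  [ 1  -2  -4  17   5  -6 ]
  [ 0   0   1  -4  -2   0 ]
  [ 0   0   0   0   0   1 ]
  [ 0   0   0   0   0   0 ]
R1 := R1 + 6·R3
  [ 1  -2  -4  17   5  0 ]
  [ 0   0   1  -4  -2  0 ]
  [ 0   0   0   0   0  1 ]
  [ 0   0   0   0   0  0 ]
R1 := R1 + 4·R2
  [ 1  -2  0   1  -3  0 ]
  [ 0   0  1  -4  -2  0 ]
  [ 0   0  0   0   0  1 ]
  [ 0   0  0   0   0  0 ]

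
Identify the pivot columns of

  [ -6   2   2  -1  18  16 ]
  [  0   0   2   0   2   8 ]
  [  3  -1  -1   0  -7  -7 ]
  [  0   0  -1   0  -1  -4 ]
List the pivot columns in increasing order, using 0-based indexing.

0, 2, 3

r1 := -1/6·r1
  [ 1  -1/3  -1/3  1/6  -3  -8/3 ]
  [ 0     0     2    0   2     8 ]
  [ 3    -1    -1    0  -7    -7 ]
  [ 0     0    -1    0  -1    -4 ]
r3 := r3 − 3·r1
  [ 1  -1/3  -1/3   1/6  -3  -8/3 ]
  [ 0     0     2     0   2     8 ]
  [ 0     0     0  -1/2   2     1 ]
  [ 0     0    -1     0  -1    -4 ]
r2 := 1/2·r2
  [ 1  -1/3  -1/3   1/6  -3  -8/3 ]
  [ 0     0     1     0   1     4 ]
  [ 0     0     0  -1/2   2     1 ]
  [ 0     0    -1     0  -1    -4 ]
r4 := r4 + r2
  [ 1  -1/3  -1/3   1/6  -3  -8/3 ]
  [ 0     0     1     0   1     4 ]
  [ 0     0     0  -1/2   2     1 ]
  [ 0     0     0     0   0     0 ]
r3 := -2·r3
  [ 1  -1/3  -1/3  1/6  -3  -8/3 ]
  [ 0     0     1    0   1     4 ]
  [ 0     0     0    1  -4    -2 ]
  [ 0     0     0    0   0     0 ]
r1 := r1 − 1/6·r3
  [ 1  -1/3  -1/3  0  -7/3  -7/3 ]
  [ 0     0     1  0     1     4 ]
  [ 0     0     0  1    -4    -2 ]
  [ 0     0     0  0     0     0 ]
r1 := r1 + 1/3·r2
  [ 1  -1/3  0  0  -2  -1 ]
  [ 0     0  1  0   1   4 ]
  [ 0     0  0  1  -4  -2 ]
  [ 0     0  0  0   0   0 ]
Pivot columns are the columns containing a leading 1.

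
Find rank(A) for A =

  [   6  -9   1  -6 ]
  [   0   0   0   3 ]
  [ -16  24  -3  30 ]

rank = 3

Multiply r1 by 1/6.
  [   1  -3/2  1/6  -1 ]
  [   0     0    0   3 ]
  [ -16    24   -3  30 ]
Add 16 times r1 to r3.
  [ 1  -3/2   1/6  -1 ]
  [ 0     0     0   3 ]
  [ 0     0  -1/3  14 ]
Swap r2 and r3.
  [ 1  -3/2   1/6  -1 ]
  [ 0     0  -1/3  14 ]
  [ 0     0     0   3 ]
Multiply r2 by -3.
  [ 1  -3/2  1/6   -1 ]
  [ 0     0    1  -42 ]
  [ 0     0    0    3 ]
Multiply r3 by 1/3.
  [ 1  -3/2  1/6   -1 ]
  [ 0     0    1  -42 ]
  [ 0     0    0    1 ]
Add 42 times r3 to r2.
  [ 1  -3/2  1/6  -1 ]
  [ 0     0    1   0 ]
  [ 0     0    0   1 ]
Add r3 to r1.
  [ 1  -3/2  1/6  0 ]
  [ 0     0    1  0 ]
  [ 0     0    0  1 ]
Subtract 1/6 times r2 from r1.
  [ 1  -3/2  0  0 ]
  [ 0     0  1  0 ]
  [ 0     0  0  1 ]
The reduced form has 3 nonzero rows.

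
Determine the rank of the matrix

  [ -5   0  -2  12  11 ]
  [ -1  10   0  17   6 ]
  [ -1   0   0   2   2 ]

ρ1 := -1/5·ρ1
  [  1   0  2/5  -12/5  -11/5 ]
  [ -1  10    0     17      6 ]
  [ -1   0    0      2      2 ]
ρ2 := ρ2 + ρ1
  [  1   0  2/5  -12/5  -11/5 ]
  [  0  10  2/5   73/5   19/5 ]
  [ -1   0    0      2      2 ]
ρ3 := ρ3 + ρ1
  [ 1   0  2/5  -12/5  -11/5 ]
  [ 0  10  2/5   73/5   19/5 ]
  [ 0   0  2/5   -2/5   -1/5 ]
ρ2 := 1/10·ρ2
  [ 1  0   2/5  -12/5  -11/5 ]
  [ 0  1  1/25  73/50  19/50 ]
  [ 0  0   2/5   -2/5   -1/5 ]
ρ3 := 5/2·ρ3
  [ 1  0   2/5  -12/5  -11/5 ]
  [ 0  1  1/25  73/50  19/50 ]
  [ 0  0     1     -1   -1/2 ]
ρ2 := ρ2 − 1/25·ρ3
  [ 1  0  2/5  -12/5  -11/5 ]
  [ 0  1    0    3/2    2/5 ]
  [ 0  0    1     -1   -1/2 ]
ρ1 := ρ1 − 2/5·ρ3
  [ 1  0  0   -2    -2 ]
  [ 0  1  0  3/2   2/5 ]
  [ 0  0  1   -1  -1/2 ]
The reduced form has 3 nonzero rows.

rank = 3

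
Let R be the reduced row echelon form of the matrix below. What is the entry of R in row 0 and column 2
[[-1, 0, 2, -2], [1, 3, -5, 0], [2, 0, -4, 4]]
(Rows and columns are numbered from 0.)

Multiply ρ1 by -1.
  [ 1  0  -2  2 ]
  [ 1  3  -5  0 ]
  [ 2  0  -4  4 ]
Subtract ρ1 from ρ2.
  [ 1  0  -2   2 ]
  [ 0  3  -3  -2 ]
  [ 2  0  -4   4 ]
Subtract 2 times ρ1 from ρ3.
  [ 1  0  -2   2 ]
  [ 0  3  -3  -2 ]
  [ 0  0   0   0 ]
Multiply ρ2 by 1/3.
  [ 1  0  -2     2 ]
  [ 0  1  -1  -2/3 ]
  [ 0  0   0     0 ]

-2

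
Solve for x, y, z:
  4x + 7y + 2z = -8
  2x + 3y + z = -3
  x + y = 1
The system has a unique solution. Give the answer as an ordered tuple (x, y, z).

(3, -2, -3)

Form the augmented matrix and row-reduce:
  [ 4  7  2  |  -8 ]
  [ 2  3  1  |  -3 ]
  [ 1  1  0  |   1 ]
R1 := 1/4·R1
  [ 1  7/4  1/2  |  -2 ]
  [ 2    3    1  |  -3 ]
  [ 1    1    0  |   1 ]
R2 := R2 − 2·R1
  [ 1   7/4  1/2  |  -2 ]
  [ 0  -1/2    0  |   1 ]
  [ 1     1    0  |   1 ]
R3 := R3 − R1
  [ 1   7/4   1/2  |  -2 ]
  [ 0  -1/2     0  |   1 ]
  [ 0  -3/4  -1/2  |   3 ]
R2 := -2·R2
  [ 1   7/4   1/2  |  -2 ]
  [ 0     1     0  |  -2 ]
  [ 0  -3/4  -1/2  |   3 ]
R3 := R3 + 3/4·R2
  [ 1  7/4   1/2  |   -2 ]
  [ 0    1     0  |   -2 ]
  [ 0    0  -1/2  |  3/2 ]
R3 := -2·R3
  [ 1  7/4  1/2  |  -2 ]
  [ 0    1    0  |  -2 ]
  [ 0    0    1  |  -3 ]
R1 := R1 − 1/2·R3
  [ 1  7/4  0  |  -1/2 ]
  [ 0    1  0  |    -2 ]
  [ 0    0  1  |    -3 ]
R1 := R1 − 7/4·R2
  [ 1  0  0  |   3 ]
  [ 0  1  0  |  -2 ]
  [ 0  0  1  |  -3 ]
Reading off the last column: x = 3, y = -2, z = -3.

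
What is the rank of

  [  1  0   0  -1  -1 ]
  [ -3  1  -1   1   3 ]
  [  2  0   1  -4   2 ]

rank = 3

r2 -> r2 + 3·r1
  [ 1  0   0  -1  -1 ]
  [ 0  1  -1  -2   0 ]
  [ 2  0   1  -4   2 ]
r3 -> r3 − 2·r1
  [ 1  0   0  -1  -1 ]
  [ 0  1  -1  -2   0 ]
  [ 0  0   1  -2   4 ]
r2 -> r2 + r3
  [ 1  0  0  -1  -1 ]
  [ 0  1  0  -4   4 ]
  [ 0  0  1  -2   4 ]
The reduced form has 3 nonzero rows.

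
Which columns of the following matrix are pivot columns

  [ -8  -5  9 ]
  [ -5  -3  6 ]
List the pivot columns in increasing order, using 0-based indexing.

ρ1 := -1/8·ρ1
  [  1  5/8  -9/8 ]
  [ -5   -3     6 ]
ρ2 := ρ2 + 5·ρ1
  [ 1  5/8  -9/8 ]
  [ 0  1/8   3/8 ]
ρ2 := 8·ρ2
  [ 1  5/8  -9/8 ]
  [ 0    1     3 ]
ρ1 := ρ1 − 5/8·ρ2
  [ 1  0  -3 ]
  [ 0  1   3 ]
Pivot columns are the columns containing a leading 1.

0, 1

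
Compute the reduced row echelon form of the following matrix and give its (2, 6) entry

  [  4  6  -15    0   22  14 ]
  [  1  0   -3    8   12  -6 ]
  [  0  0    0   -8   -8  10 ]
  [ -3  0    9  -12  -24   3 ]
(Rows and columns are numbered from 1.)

Multiply ρ1 by 1/4.
  [  1  3/2  -15/4    0  11/2  7/2 ]
  [  1    0     -3    8    12   -6 ]
  [  0    0      0   -8    -8   10 ]
  [ -3    0      9  -12   -24    3 ]
Subtract ρ1 from ρ2.
  [  1   3/2  -15/4    0  11/2    7/2 ]
  [  0  -3/2    3/4    8  13/2  -19/2 ]
  [  0     0      0   -8    -8     10 ]
  [ -3     0      9  -12   -24      3 ]
Add 3 times ρ1 to ρ4.
  [ 1   3/2  -15/4    0   11/2    7/2 ]
  [ 0  -3/2    3/4    8   13/2  -19/2 ]
  [ 0     0      0   -8     -8     10 ]
  [ 0   9/2   -9/4  -12  -15/2   27/2 ]
Multiply ρ2 by -2/3.
  [ 1  3/2  -15/4      0   11/2   7/2 ]
  [ 0    1   -1/2  -16/3  -13/3  19/3 ]
  [ 0    0      0     -8     -8    10 ]
  [ 0  9/2   -9/4    -12  -15/2  27/2 ]
Subtract 9/2 times ρ2 from ρ4.
  [ 1  3/2  -15/4      0   11/2   7/2 ]
  [ 0    1   -1/2  -16/3  -13/3  19/3 ]
  [ 0    0      0     -8     -8    10 ]
  [ 0    0      0     12     12   -15 ]
Multiply ρ3 by -1/8.
  [ 1  3/2  -15/4      0   11/2   7/2 ]
  [ 0    1   -1/2  -16/3  -13/3  19/3 ]
  [ 0    0      0      1      1  -5/4 ]
  [ 0    0      0     12     12   -15 ]
Subtract 12 times ρ3 from ρ4.
  [ 1  3/2  -15/4      0   11/2   7/2 ]
  [ 0    1   -1/2  -16/3  -13/3  19/3 ]
  [ 0    0      0      1      1  -5/4 ]
  [ 0    0      0      0      0     0 ]
Add 16/3 times ρ3 to ρ2.
  [ 1  3/2  -15/4  0  11/2   7/2 ]
  [ 0    1   -1/2  0     1  -1/3 ]
  [ 0    0      0  1     1  -5/4 ]
  [ 0    0      0  0     0     0 ]
Subtract 3/2 times ρ2 from ρ1.
  [ 1  0    -3  0  4     4 ]
  [ 0  1  -1/2  0  1  -1/3 ]
  [ 0  0     0  1  1  -5/4 ]
  [ 0  0     0  0  0     0 ]

-1/3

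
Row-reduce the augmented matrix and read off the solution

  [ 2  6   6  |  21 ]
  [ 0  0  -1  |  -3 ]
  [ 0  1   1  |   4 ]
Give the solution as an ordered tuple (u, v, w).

(-3/2, 1, 3)

ρ1 := 1/2·ρ1
  [ 1  3   3  |  21/2 ]
  [ 0  0  -1  |    -3 ]
  [ 0  1   1  |     4 ]
ρ2 ↔ ρ3
  [ 1  3   3  |  21/2 ]
  [ 0  1   1  |     4 ]
  [ 0  0  -1  |    -3 ]
ρ3 := -1·ρ3
  [ 1  3  3  |  21/2 ]
  [ 0  1  1  |     4 ]
  [ 0  0  1  |     3 ]
ρ2 := ρ2 − ρ3
  [ 1  3  3  |  21/2 ]
  [ 0  1  0  |     1 ]
  [ 0  0  1  |     3 ]
ρ1 := ρ1 − 3·ρ3
  [ 1  3  0  |  3/2 ]
  [ 0  1  0  |    1 ]
  [ 0  0  1  |    3 ]
ρ1 := ρ1 − 3·ρ2
  [ 1  0  0  |  -3/2 ]
  [ 0  1  0  |     1 ]
  [ 0  0  1  |     3 ]
Reading off the last column: u = -3/2, v = 1, w = 3.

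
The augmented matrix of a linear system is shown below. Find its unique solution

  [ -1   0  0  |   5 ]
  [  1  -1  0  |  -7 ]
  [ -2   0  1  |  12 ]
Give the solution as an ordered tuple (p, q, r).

R1 := -1·R1
R2 := R2 − R1
R3 := R3 + 2·R1
R2 := -1·R2
Reading off the last column: p = -5, q = 2, r = 2.

(-5, 2, 2)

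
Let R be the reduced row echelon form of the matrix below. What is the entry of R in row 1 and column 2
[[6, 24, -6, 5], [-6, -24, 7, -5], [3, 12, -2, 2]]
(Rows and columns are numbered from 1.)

4

R1 → 1/6·R1
  [  1    4  -1  5/6 ]
  [ -6  -24   7   -5 ]
  [  3   12  -2    2 ]
R2 → R2 + 6·R1
  [ 1   4  -1  5/6 ]
  [ 0   0   1    0 ]
  [ 3  12  -2    2 ]
R3 → R3 − 3·R1
  [ 1  4  -1   5/6 ]
  [ 0  0   1     0 ]
  [ 0  0   1  -1/2 ]
R3 → R3 − R2
  [ 1  4  -1   5/6 ]
  [ 0  0   1     0 ]
  [ 0  0   0  -1/2 ]
R3 → -2·R3
  [ 1  4  -1  5/6 ]
  [ 0  0   1    0 ]
  [ 0  0   0    1 ]
R1 → R1 − 5/6·R3
  [ 1  4  -1  0 ]
  [ 0  0   1  0 ]
  [ 0  0   0  1 ]
R1 → R1 + R2
  [ 1  4  0  0 ]
  [ 0  0  1  0 ]
  [ 0  0  0  1 ]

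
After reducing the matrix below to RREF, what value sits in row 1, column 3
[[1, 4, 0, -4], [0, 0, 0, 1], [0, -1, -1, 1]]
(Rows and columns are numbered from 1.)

R2 ↔ R3
  [ 1   4   0  -4 ]
  [ 0  -1  -1   1 ]
  [ 0   0   0   1 ]
R2 := -1·R2
  [ 1  4  0  -4 ]
  [ 0  1  1  -1 ]
  [ 0  0  0   1 ]
R2 := R2 + R3
  [ 1  4  0  -4 ]
  [ 0  1  1   0 ]
  [ 0  0  0   1 ]
R1 := R1 + 4·R3
  [ 1  4  0  0 ]
  [ 0  1  1  0 ]
  [ 0  0  0  1 ]
R1 := R1 − 4·R2
  [ 1  0  -4  0 ]
  [ 0  1   1  0 ]
  [ 0  0   0  1 ]

-4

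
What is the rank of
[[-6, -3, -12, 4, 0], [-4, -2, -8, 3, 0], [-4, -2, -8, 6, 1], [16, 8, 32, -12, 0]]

rank = 3

ρ1 := -1/6·ρ1
  [  1  1/2   2  -2/3  0 ]
  [ -4   -2  -8     3  0 ]
  [ -4   -2  -8     6  1 ]
  [ 16    8  32   -12  0 ]
ρ2 := ρ2 + 4·ρ1
  [  1  1/2   2  -2/3  0 ]
  [  0    0   0   1/3  0 ]
  [ -4   -2  -8     6  1 ]
  [ 16    8  32   -12  0 ]
ρ3 := ρ3 + 4·ρ1
  [  1  1/2   2  -2/3  0 ]
  [  0    0   0   1/3  0 ]
  [  0    0   0  10/3  1 ]
  [ 16    8  32   -12  0 ]
ρ4 := ρ4 − 16·ρ1
  [ 1  1/2  2  -2/3  0 ]
  [ 0    0  0   1/3  0 ]
  [ 0    0  0  10/3  1 ]
  [ 0    0  0  -4/3  0 ]
ρ2 := 3·ρ2
  [ 1  1/2  2  -2/3  0 ]
  [ 0    0  0     1  0 ]
  [ 0    0  0  10/3  1 ]
  [ 0    0  0  -4/3  0 ]
ρ3 := ρ3 − 10/3·ρ2
  [ 1  1/2  2  -2/3  0 ]
  [ 0    0  0     1  0 ]
  [ 0    0  0     0  1 ]
  [ 0    0  0  -4/3  0 ]
ρ4 := ρ4 + 4/3·ρ2
  [ 1  1/2  2  -2/3  0 ]
  [ 0    0  0     1  0 ]
  [ 0    0  0     0  1 ]
  [ 0    0  0     0  0 ]
ρ1 := ρ1 + 2/3·ρ2
  [ 1  1/2  2  0  0 ]
  [ 0    0  0  1  0 ]
  [ 0    0  0  0  1 ]
  [ 0    0  0  0  0 ]
The reduced form has 3 nonzero rows.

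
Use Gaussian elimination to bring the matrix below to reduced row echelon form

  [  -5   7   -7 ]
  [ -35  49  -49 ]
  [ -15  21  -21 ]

R1 := -1/5·R1
  [   1  -7/5  7/5 ]
  [ -35    49  -49 ]
  [ -15    21  -21 ]
R2 := R2 + 35·R1
  [   1  -7/5  7/5 ]
  [   0     0    0 ]
  [ -15    21  -21 ]
R3 := R3 + 15·R1
  [ 1  -7/5  7/5 ]
  [ 0     0    0 ]
  [ 0     0    0 ]

[[1, -7/5, 7/5], [0, 0, 0], [0, 0, 0]]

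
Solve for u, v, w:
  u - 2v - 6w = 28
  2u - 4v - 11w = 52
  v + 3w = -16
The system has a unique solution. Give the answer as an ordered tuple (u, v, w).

(-4, -4, -4)

Form the augmented matrix and row-reduce:
  [ 1  -2   -6  |   28 ]
  [ 2  -4  -11  |   52 ]
  [ 0   1    3  |  -16 ]
Subtract 2 times R1 from R2.
Swap R2 and R3.
Subtract 3 times R3 from R2.
Add 6 times R3 to R1.
Add 2 times R2 to R1.
Reading off the last column: u = -4, v = -4, w = -4.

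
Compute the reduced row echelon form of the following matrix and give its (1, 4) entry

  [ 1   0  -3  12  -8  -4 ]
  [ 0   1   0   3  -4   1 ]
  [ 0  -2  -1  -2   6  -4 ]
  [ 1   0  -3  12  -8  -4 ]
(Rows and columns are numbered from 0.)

-4

R4 ← R4 − R1
  [ 1   0  -3  12  -8  -4 ]
  [ 0   1   0   3  -4   1 ]
  [ 0  -2  -1  -2   6  -4 ]
  [ 0   0   0   0   0   0 ]
R3 ← R3 + 2·R2
  [ 1  0  -3  12  -8  -4 ]
  [ 0  1   0   3  -4   1 ]
  [ 0  0  -1   4  -2  -2 ]
  [ 0  0   0   0   0   0 ]
R3 ← -1·R3
  [ 1  0  -3  12  -8  -4 ]
  [ 0  1   0   3  -4   1 ]
  [ 0  0   1  -4   2   2 ]
  [ 0  0   0   0   0   0 ]
R1 ← R1 + 3·R3
  [ 1  0  0   0  -2  2 ]
  [ 0  1  0   3  -4  1 ]
  [ 0  0  1  -4   2  2 ]
  [ 0  0  0   0   0  0 ]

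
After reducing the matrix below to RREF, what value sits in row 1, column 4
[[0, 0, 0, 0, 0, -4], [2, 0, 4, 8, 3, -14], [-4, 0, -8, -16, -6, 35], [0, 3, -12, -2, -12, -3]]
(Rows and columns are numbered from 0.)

-4

R1 ↔ R2
  [  2  0    4    8    3  -14 ]
  [  0  0    0    0    0   -4 ]
  [ -4  0   -8  -16   -6   35 ]
  [  0  3  -12   -2  -12   -3 ]
R1 := 1/2·R1
  [  1  0    2    4  3/2  -7 ]
  [  0  0    0    0    0  -4 ]
  [ -4  0   -8  -16   -6  35 ]
  [  0  3  -12   -2  -12  -3 ]
R3 := R3 + 4·R1
  [ 1  0    2   4  3/2  -7 ]
  [ 0  0    0   0    0  -4 ]
  [ 0  0    0   0    0   7 ]
  [ 0  3  -12  -2  -12  -3 ]
R2 ↔ R4
  [ 1  0    2   4  3/2  -7 ]
  [ 0  3  -12  -2  -12  -3 ]
  [ 0  0    0   0    0   7 ]
  [ 0  0    0   0    0  -4 ]
R2 := 1/3·R2
  [ 1  0   2     4  3/2  -7 ]
  [ 0  1  -4  -2/3   -4  -1 ]
  [ 0  0   0     0    0   7 ]
  [ 0  0   0     0    0  -4 ]
R3 := 1/7·R3
  [ 1  0   2     4  3/2  -7 ]
  [ 0  1  -4  -2/3   -4  -1 ]
  [ 0  0   0     0    0   1 ]
  [ 0  0   0     0    0  -4 ]
R4 := R4 + 4·R3
  [ 1  0   2     4  3/2  -7 ]
  [ 0  1  -4  -2/3   -4  -1 ]
  [ 0  0   0     0    0   1 ]
  [ 0  0   0     0    0   0 ]
R2 := R2 + R3
  [ 1  0   2     4  3/2  -7 ]
  [ 0  1  -4  -2/3   -4   0 ]
  [ 0  0   0     0    0   1 ]
  [ 0  0   0     0    0   0 ]
R1 := R1 + 7·R3
  [ 1  0   2     4  3/2  0 ]
  [ 0  1  -4  -2/3   -4  0 ]
  [ 0  0   0     0    0  1 ]
  [ 0  0   0     0    0  0 ]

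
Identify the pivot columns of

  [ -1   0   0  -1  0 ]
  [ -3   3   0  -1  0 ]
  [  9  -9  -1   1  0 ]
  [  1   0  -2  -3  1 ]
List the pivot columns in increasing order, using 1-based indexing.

ρ1 ← -1·ρ1
  [  1   0   0   1  0 ]
  [ -3   3   0  -1  0 ]
  [  9  -9  -1   1  0 ]
  [  1   0  -2  -3  1 ]
ρ2 ← ρ2 + 3·ρ1
  [ 1   0   0   1  0 ]
  [ 0   3   0   2  0 ]
  [ 9  -9  -1   1  0 ]
  [ 1   0  -2  -3  1 ]
ρ3 ← ρ3 − 9·ρ1
  [ 1   0   0   1  0 ]
  [ 0   3   0   2  0 ]
  [ 0  -9  -1  -8  0 ]
  [ 1   0  -2  -3  1 ]
ρ4 ← ρ4 − ρ1
  [ 1   0   0   1  0 ]
  [ 0   3   0   2  0 ]
  [ 0  -9  -1  -8  0 ]
  [ 0   0  -2  -4  1 ]
ρ2 ← 1/3·ρ2
  [ 1   0   0    1  0 ]
  [ 0   1   0  2/3  0 ]
  [ 0  -9  -1   -8  0 ]
  [ 0   0  -2   -4  1 ]
ρ3 ← ρ3 + 9·ρ2
  [ 1  0   0    1  0 ]
  [ 0  1   0  2/3  0 ]
  [ 0  0  -1   -2  0 ]
  [ 0  0  -2   -4  1 ]
ρ3 ← -1·ρ3
  [ 1  0   0    1  0 ]
  [ 0  1   0  2/3  0 ]
  [ 0  0   1    2  0 ]
  [ 0  0  -2   -4  1 ]
ρ4 ← ρ4 + 2·ρ3
  [ 1  0  0    1  0 ]
  [ 0  1  0  2/3  0 ]
  [ 0  0  1    2  0 ]
  [ 0  0  0    0  1 ]
Pivot columns are the columns containing a leading 1.

1, 2, 3, 5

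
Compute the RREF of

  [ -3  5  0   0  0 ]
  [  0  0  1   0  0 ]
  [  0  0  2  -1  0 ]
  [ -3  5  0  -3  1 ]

Multiply ρ1 by -1/3.
Add 3 times ρ1 to ρ4.
Subtract 2 times ρ2 from ρ3.
Multiply ρ3 by -1.
Add 3 times ρ3 to ρ4.

[[1, -5/3, 0, 0, 0], [0, 0, 1, 0, 0], [0, 0, 0, 1, 0], [0, 0, 0, 0, 1]]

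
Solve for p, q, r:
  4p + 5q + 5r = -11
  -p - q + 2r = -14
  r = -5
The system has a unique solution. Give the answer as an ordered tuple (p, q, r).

Form the augmented matrix and row-reduce:
  [  4   5  5  |  -11 ]
  [ -1  -1  2  |  -14 ]
  [  0   0  1  |   -5 ]
R1 -> 1/4·R1
  [  1  5/4  5/4  |  -11/4 ]
  [ -1   -1    2  |    -14 ]
  [  0    0    1  |     -5 ]
R2 -> R2 + R1
  [ 1  5/4   5/4  |  -11/4 ]
  [ 0  1/4  13/4  |  -67/4 ]
  [ 0    0     1  |     -5 ]
R2 -> 4·R2
  [ 1  5/4  5/4  |  -11/4 ]
  [ 0    1   13  |    -67 ]
  [ 0    0    1  |     -5 ]
R2 -> R2 − 13·R3
  [ 1  5/4  5/4  |  -11/4 ]
  [ 0    1    0  |     -2 ]
  [ 0    0    1  |     -5 ]
R1 -> R1 − 5/4·R3
  [ 1  5/4  0  |  7/2 ]
  [ 0    1  0  |   -2 ]
  [ 0    0  1  |   -5 ]
R1 -> R1 − 5/4·R2
  [ 1  0  0  |   6 ]
  [ 0  1  0  |  -2 ]
  [ 0  0  1  |  -5 ]
Reading off the last column: p = 6, q = -2, r = -5.

(6, -2, -5)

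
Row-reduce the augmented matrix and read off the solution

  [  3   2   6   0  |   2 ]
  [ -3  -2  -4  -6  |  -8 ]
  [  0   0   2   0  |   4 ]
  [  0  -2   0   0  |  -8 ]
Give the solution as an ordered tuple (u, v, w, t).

r1 -> 1/3·r1
  [  1  2/3   2   0  |  2/3 ]
  [ -3   -2  -4  -6  |   -8 ]
  [  0    0   2   0  |    4 ]
  [  0   -2   0   0  |   -8 ]
r2 -> r2 + 3·r1
  [ 1  2/3  2   0  |  2/3 ]
  [ 0    0  2  -6  |   -6 ]
  [ 0    0  2   0  |    4 ]
  [ 0   -2  0   0  |   -8 ]
r2 <=> r4
  [ 1  2/3  2   0  |  2/3 ]
  [ 0   -2  0   0  |   -8 ]
  [ 0    0  2   0  |    4 ]
  [ 0    0  2  -6  |   -6 ]
r2 -> -1/2·r2
  [ 1  2/3  2   0  |  2/3 ]
  [ 0    1  0   0  |    4 ]
  [ 0    0  2   0  |    4 ]
  [ 0    0  2  -6  |   -6 ]
r3 -> 1/2·r3
  [ 1  2/3  2   0  |  2/3 ]
  [ 0    1  0   0  |    4 ]
  [ 0    0  1   0  |    2 ]
  [ 0    0  2  -6  |   -6 ]
r4 -> r4 − 2·r3
  [ 1  2/3  2   0  |  2/3 ]
  [ 0    1  0   0  |    4 ]
  [ 0    0  1   0  |    2 ]
  [ 0    0  0  -6  |  -10 ]
r4 -> -1/6·r4
  [ 1  2/3  2  0  |  2/3 ]
  [ 0    1  0  0  |    4 ]
  [ 0    0  1  0  |    2 ]
  [ 0    0  0  1  |  5/3 ]
r1 -> r1 − 2·r3
  [ 1  2/3  0  0  |  -10/3 ]
  [ 0    1  0  0  |      4 ]
  [ 0    0  1  0  |      2 ]
  [ 0    0  0  1  |    5/3 ]
r1 -> r1 − 2/3·r2
  [ 1  0  0  0  |   -6 ]
  [ 0  1  0  0  |    4 ]
  [ 0  0  1  0  |    2 ]
  [ 0  0  0  1  |  5/3 ]
Reading off the last column: u = -6, v = 4, w = 2, t = 5/3.

(-6, 4, 2, 5/3)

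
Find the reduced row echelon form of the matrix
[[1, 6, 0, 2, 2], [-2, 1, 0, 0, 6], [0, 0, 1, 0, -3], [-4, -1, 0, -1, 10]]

[[1, 0, 0, 0, -2], [0, 1, 0, 0, 2], [0, 0, 1, 0, -3], [0, 0, 0, 1, -4]]

R2 → R2 + 2·R1
R4 → R4 + 4·R1
R2 → 1/13·R2
R4 → R4 − 23·R2
R4 → -13·R4
R2 → R2 − 4/13·R4
R1 → R1 − 2·R4
R1 → R1 − 6·R2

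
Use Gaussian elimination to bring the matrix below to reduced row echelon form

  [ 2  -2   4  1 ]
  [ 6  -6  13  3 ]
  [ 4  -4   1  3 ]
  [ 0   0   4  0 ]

R1 -> 1/2·R1
  [ 1  -1   2  1/2 ]
  [ 6  -6  13    3 ]
  [ 4  -4   1    3 ]
  [ 0   0   4    0 ]
R2 -> R2 − 6·R1
  [ 1  -1  2  1/2 ]
  [ 0   0  1    0 ]
  [ 4  -4  1    3 ]
  [ 0   0  4    0 ]
R3 -> R3 − 4·R1
  [ 1  -1   2  1/2 ]
  [ 0   0   1    0 ]
  [ 0   0  -7    1 ]
  [ 0   0   4    0 ]
R3 -> R3 + 7·R2
  [ 1  -1  2  1/2 ]
  [ 0   0  1    0 ]
  [ 0   0  0    1 ]
  [ 0   0  4    0 ]
R4 -> R4 − 4·R2
  [ 1  -1  2  1/2 ]
  [ 0   0  1    0 ]
  [ 0   0  0    1 ]
  [ 0   0  0    0 ]
R1 -> R1 − 1/2·R3
  [ 1  -1  2  0 ]
  [ 0   0  1  0 ]
  [ 0   0  0  1 ]
  [ 0   0  0  0 ]
R1 -> R1 − 2·R2
  [ 1  -1  0  0 ]
  [ 0   0  1  0 ]
  [ 0   0  0  1 ]
  [ 0   0  0  0 ]

[[1, -1, 0, 0], [0, 0, 1, 0], [0, 0, 0, 1], [0, 0, 0, 0]]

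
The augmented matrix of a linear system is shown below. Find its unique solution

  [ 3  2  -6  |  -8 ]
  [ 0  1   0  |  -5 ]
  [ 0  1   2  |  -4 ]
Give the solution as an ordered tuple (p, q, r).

R1 ← 1/3·R1
  [ 1  2/3  -2  |  -8/3 ]
  [ 0    1   0  |    -5 ]
  [ 0    1   2  |    -4 ]
R3 ← R3 − R2
  [ 1  2/3  -2  |  -8/3 ]
  [ 0    1   0  |    -5 ]
  [ 0    0   2  |     1 ]
R3 ← 1/2·R3
  [ 1  2/3  -2  |  -8/3 ]
  [ 0    1   0  |    -5 ]
  [ 0    0   1  |   1/2 ]
R1 ← R1 + 2·R3
  [ 1  2/3  0  |  -5/3 ]
  [ 0    1  0  |    -5 ]
  [ 0    0  1  |   1/2 ]
R1 ← R1 − 2/3·R2
  [ 1  0  0  |  5/3 ]
  [ 0  1  0  |   -5 ]
  [ 0  0  1  |  1/2 ]
Reading off the last column: p = 5/3, q = -5, r = 1/2.

(5/3, -5, 1/2)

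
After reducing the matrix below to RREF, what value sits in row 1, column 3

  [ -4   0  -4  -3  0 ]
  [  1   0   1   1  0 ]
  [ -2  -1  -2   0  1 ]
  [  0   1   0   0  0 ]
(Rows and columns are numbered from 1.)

1

R1 ← -1/4·R1
  [  1   0   1  3/4  0 ]
  [  1   0   1    1  0 ]
  [ -2  -1  -2    0  1 ]
  [  0   1   0    0  0 ]
R2 ← R2 − R1
  [  1   0   1  3/4  0 ]
  [  0   0   0  1/4  0 ]
  [ -2  -1  -2    0  1 ]
  [  0   1   0    0  0 ]
R3 ← R3 + 2·R1
  [ 1   0  1  3/4  0 ]
  [ 0   0  0  1/4  0 ]
  [ 0  -1  0  3/2  1 ]
  [ 0   1  0    0  0 ]
R2 ↔ R3
  [ 1   0  1  3/4  0 ]
  [ 0  -1  0  3/2  1 ]
  [ 0   0  0  1/4  0 ]
  [ 0   1  0    0  0 ]
R2 ← -1·R2
  [ 1  0  1   3/4   0 ]
  [ 0  1  0  -3/2  -1 ]
  [ 0  0  0   1/4   0 ]
  [ 0  1  0     0   0 ]
R4 ← R4 − R2
  [ 1  0  1   3/4   0 ]
  [ 0  1  0  -3/2  -1 ]
  [ 0  0  0   1/4   0 ]
  [ 0  0  0   3/2   1 ]
R3 ← 4·R3
  [ 1  0  1   3/4   0 ]
  [ 0  1  0  -3/2  -1 ]
  [ 0  0  0     1   0 ]
  [ 0  0  0   3/2   1 ]
R4 ← R4 − 3/2·R3
  [ 1  0  1   3/4   0 ]
  [ 0  1  0  -3/2  -1 ]
  [ 0  0  0     1   0 ]
  [ 0  0  0     0   1 ]
R2 ← R2 + R4
  [ 1  0  1   3/4  0 ]
  [ 0  1  0  -3/2  0 ]
  [ 0  0  0     1  0 ]
  [ 0  0  0     0  1 ]
R2 ← R2 + 3/2·R3
  [ 1  0  1  3/4  0 ]
  [ 0  1  0    0  0 ]
  [ 0  0  0    1  0 ]
  [ 0  0  0    0  1 ]
R1 ← R1 − 3/4·R3
  [ 1  0  1  0  0 ]
  [ 0  1  0  0  0 ]
  [ 0  0  0  1  0 ]
  [ 0  0  0  0  1 ]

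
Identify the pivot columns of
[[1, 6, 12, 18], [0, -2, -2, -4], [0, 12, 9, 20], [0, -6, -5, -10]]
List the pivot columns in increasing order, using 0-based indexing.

0, 1, 2, 3

R2 := -1/2·R2
  [ 1   6  12   18 ]
  [ 0   1   1    2 ]
  [ 0  12   9   20 ]
  [ 0  -6  -5  -10 ]
R3 := R3 − 12·R2
  [ 1   6  12   18 ]
  [ 0   1   1    2 ]
  [ 0   0  -3   -4 ]
  [ 0  -6  -5  -10 ]
R4 := R4 + 6·R2
  [ 1  6  12  18 ]
  [ 0  1   1   2 ]
  [ 0  0  -3  -4 ]
  [ 0  0   1   2 ]
R3 := -1/3·R3
  [ 1  6  12   18 ]
  [ 0  1   1    2 ]
  [ 0  0   1  4/3 ]
  [ 0  0   1    2 ]
R4 := R4 − R3
  [ 1  6  12   18 ]
  [ 0  1   1    2 ]
  [ 0  0   1  4/3 ]
  [ 0  0   0  2/3 ]
R4 := 3/2·R4
  [ 1  6  12   18 ]
  [ 0  1   1    2 ]
  [ 0  0   1  4/3 ]
  [ 0  0   0    1 ]
R3 := R3 − 4/3·R4
  [ 1  6  12  18 ]
  [ 0  1   1   2 ]
  [ 0  0   1   0 ]
  [ 0  0   0   1 ]
R2 := R2 − 2·R4
  [ 1  6  12  18 ]
  [ 0  1   1   0 ]
  [ 0  0   1   0 ]
  [ 0  0   0   1 ]
R1 := R1 − 18·R4
  [ 1  6  12  0 ]
  [ 0  1   1  0 ]
  [ 0  0   1  0 ]
  [ 0  0   0  1 ]
R2 := R2 − R3
  [ 1  6  12  0 ]
  [ 0  1   0  0 ]
  [ 0  0   1  0 ]
  [ 0  0   0  1 ]
R1 := R1 − 12·R3
  [ 1  6  0  0 ]
  [ 0  1  0  0 ]
  [ 0  0  1  0 ]
  [ 0  0  0  1 ]
R1 := R1 − 6·R2
  [ 1  0  0  0 ]
  [ 0  1  0  0 ]
  [ 0  0  1  0 ]
  [ 0  0  0  1 ]
Pivot columns are the columns containing a leading 1.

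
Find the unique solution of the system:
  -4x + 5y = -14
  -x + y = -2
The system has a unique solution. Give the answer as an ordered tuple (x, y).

Form the augmented matrix and row-reduce:
  [ -4  5  |  -14 ]
  [ -1  1  |   -2 ]
ρ1 → -1/4·ρ1
  [  1  -5/4  |  7/2 ]
  [ -1     1  |   -2 ]
ρ2 → ρ2 + ρ1
  [ 1  -5/4  |  7/2 ]
  [ 0  -1/4  |  3/2 ]
ρ2 → -4·ρ2
  [ 1  -5/4  |  7/2 ]
  [ 0     1  |   -6 ]
ρ1 → ρ1 + 5/4·ρ2
  [ 1  0  |  -4 ]
  [ 0  1  |  -6 ]
Reading off the last column: x = -4, y = -6.

(-4, -6)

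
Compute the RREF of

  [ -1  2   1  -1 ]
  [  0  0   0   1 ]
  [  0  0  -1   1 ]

[[1, -2, 0, 0], [0, 0, 1, 0], [0, 0, 0, 1]]

Multiply r1 by -1.
Swap r2 and r3.
Multiply r2 by -1.
Add r3 to r2.
Subtract r3 from r1.
Add r2 to r1.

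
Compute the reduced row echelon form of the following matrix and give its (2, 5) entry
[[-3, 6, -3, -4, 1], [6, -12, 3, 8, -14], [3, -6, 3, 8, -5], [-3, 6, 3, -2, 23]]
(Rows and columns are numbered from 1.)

Multiply R1 by -1/3.
  [  1   -2  1  4/3  -1/3 ]
  [  6  -12  3    8   -14 ]
  [  3   -6  3    8    -5 ]
  [ -3    6  3   -2    23 ]
Subtract 6 times R1 from R2.
  [  1  -2   1  4/3  -1/3 ]
  [  0   0  -3    0   -12 ]
  [  3  -6   3    8    -5 ]
  [ -3   6   3   -2    23 ]
Subtract 3 times R1 from R3.
  [  1  -2   1  4/3  -1/3 ]
  [  0   0  -3    0   -12 ]
  [  0   0   0    4    -4 ]
  [ -3   6   3   -2    23 ]
Add 3 times R1 to R4.
  [ 1  -2   1  4/3  -1/3 ]
  [ 0   0  -3    0   -12 ]
  [ 0   0   0    4    -4 ]
  [ 0   0   6    2    22 ]
Multiply R2 by -1/3.
  [ 1  -2  1  4/3  -1/3 ]
  [ 0   0  1    0     4 ]
  [ 0   0  0    4    -4 ]
  [ 0   0  6    2    22 ]
Subtract 6 times R2 from R4.
  [ 1  -2  1  4/3  -1/3 ]
  [ 0   0  1    0     4 ]
  [ 0   0  0    4    -4 ]
  [ 0   0  0    2    -2 ]
Multiply R3 by 1/4.
  [ 1  -2  1  4/3  -1/3 ]
  [ 0   0  1    0     4 ]
  [ 0   0  0    1    -1 ]
  [ 0   0  0    2    -2 ]
Subtract 2 times R3 from R4.
  [ 1  -2  1  4/3  -1/3 ]
  [ 0   0  1    0     4 ]
  [ 0   0  0    1    -1 ]
  [ 0   0  0    0     0 ]
Subtract 4/3 times R3 from R1.
  [ 1  -2  1  0   1 ]
  [ 0   0  1  0   4 ]
  [ 0   0  0  1  -1 ]
  [ 0   0  0  0   0 ]
Subtract R2 from R1.
  [ 1  -2  0  0  -3 ]
  [ 0   0  1  0   4 ]
  [ 0   0  0  1  -1 ]
  [ 0   0  0  0   0 ]

4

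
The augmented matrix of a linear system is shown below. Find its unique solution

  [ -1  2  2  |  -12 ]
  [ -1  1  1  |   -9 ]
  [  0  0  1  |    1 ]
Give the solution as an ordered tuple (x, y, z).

r1 := -1·r1
  [  1  -2  -2  |  12 ]
  [ -1   1   1  |  -9 ]
  [  0   0   1  |   1 ]
r2 := r2 + r1
  [ 1  -2  -2  |  12 ]
  [ 0  -1  -1  |   3 ]
  [ 0   0   1  |   1 ]
r2 := -1·r2
  [ 1  -2  -2  |  12 ]
  [ 0   1   1  |  -3 ]
  [ 0   0   1  |   1 ]
r2 := r2 − r3
  [ 1  -2  -2  |  12 ]
  [ 0   1   0  |  -4 ]
  [ 0   0   1  |   1 ]
r1 := r1 + 2·r3
  [ 1  -2  0  |  14 ]
  [ 0   1  0  |  -4 ]
  [ 0   0  1  |   1 ]
r1 := r1 + 2·r2
  [ 1  0  0  |   6 ]
  [ 0  1  0  |  -4 ]
  [ 0  0  1  |   1 ]
Reading off the last column: x = 6, y = -4, z = 1.

(6, -4, 1)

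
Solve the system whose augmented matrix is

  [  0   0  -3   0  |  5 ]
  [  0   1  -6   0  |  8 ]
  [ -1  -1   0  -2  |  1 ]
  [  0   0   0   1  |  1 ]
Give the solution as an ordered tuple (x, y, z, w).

Swap r1 and r3.
Multiply r1 by -1.
Multiply r3 by -1/3.
Subtract 2 times r4 from r1.
Add 6 times r3 to r2.
Subtract r2 from r1.
Reading off the last column: x = -1, y = -2, z = -5/3, w = 1.

(-1, -2, -5/3, 1)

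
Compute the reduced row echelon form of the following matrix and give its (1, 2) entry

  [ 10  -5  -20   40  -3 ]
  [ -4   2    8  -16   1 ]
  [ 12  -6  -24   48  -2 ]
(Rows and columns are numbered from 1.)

-1/2

R1 → 1/10·R1
  [  1  -1/2   -2    4  -3/10 ]
  [ -4     2    8  -16      1 ]
  [ 12    -6  -24   48     -2 ]
R2 → R2 + 4·R1
  [  1  -1/2   -2   4  -3/10 ]
  [  0     0    0   0   -1/5 ]
  [ 12    -6  -24  48     -2 ]
R3 → R3 − 12·R1
  [ 1  -1/2  -2  4  -3/10 ]
  [ 0     0   0  0   -1/5 ]
  [ 0     0   0  0    8/5 ]
R2 → -5·R2
  [ 1  -1/2  -2  4  -3/10 ]
  [ 0     0   0  0      1 ]
  [ 0     0   0  0    8/5 ]
R3 → R3 − 8/5·R2
  [ 1  -1/2  -2  4  -3/10 ]
  [ 0     0   0  0      1 ]
  [ 0     0   0  0      0 ]
R1 → R1 + 3/10·R2
  [ 1  -1/2  -2  4  0 ]
  [ 0     0   0  0  1 ]
  [ 0     0   0  0  0 ]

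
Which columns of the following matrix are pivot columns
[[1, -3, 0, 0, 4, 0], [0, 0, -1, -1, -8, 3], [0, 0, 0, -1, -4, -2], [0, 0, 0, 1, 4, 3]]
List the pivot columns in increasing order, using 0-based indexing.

0, 2, 3, 5

R2 ← -1·R2
  [ 1  -3  0   0   4   0 ]
  [ 0   0  1   1   8  -3 ]
  [ 0   0  0  -1  -4  -2 ]
  [ 0   0  0   1   4   3 ]
R3 ← -1·R3
  [ 1  -3  0  0  4   0 ]
  [ 0   0  1  1  8  -3 ]
  [ 0   0  0  1  4   2 ]
  [ 0   0  0  1  4   3 ]
R4 ← R4 − R3
  [ 1  -3  0  0  4   0 ]
  [ 0   0  1  1  8  -3 ]
  [ 0   0  0  1  4   2 ]
  [ 0   0  0  0  0   1 ]
R3 ← R3 − 2·R4
  [ 1  -3  0  0  4   0 ]
  [ 0   0  1  1  8  -3 ]
  [ 0   0  0  1  4   0 ]
  [ 0   0  0  0  0   1 ]
R2 ← R2 + 3·R4
  [ 1  -3  0  0  4  0 ]
  [ 0   0  1  1  8  0 ]
  [ 0   0  0  1  4  0 ]
  [ 0   0  0  0  0  1 ]
R2 ← R2 − R3
  [ 1  -3  0  0  4  0 ]
  [ 0   0  1  0  4  0 ]
  [ 0   0  0  1  4  0 ]
  [ 0   0  0  0  0  1 ]
Pivot columns are the columns containing a leading 1.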